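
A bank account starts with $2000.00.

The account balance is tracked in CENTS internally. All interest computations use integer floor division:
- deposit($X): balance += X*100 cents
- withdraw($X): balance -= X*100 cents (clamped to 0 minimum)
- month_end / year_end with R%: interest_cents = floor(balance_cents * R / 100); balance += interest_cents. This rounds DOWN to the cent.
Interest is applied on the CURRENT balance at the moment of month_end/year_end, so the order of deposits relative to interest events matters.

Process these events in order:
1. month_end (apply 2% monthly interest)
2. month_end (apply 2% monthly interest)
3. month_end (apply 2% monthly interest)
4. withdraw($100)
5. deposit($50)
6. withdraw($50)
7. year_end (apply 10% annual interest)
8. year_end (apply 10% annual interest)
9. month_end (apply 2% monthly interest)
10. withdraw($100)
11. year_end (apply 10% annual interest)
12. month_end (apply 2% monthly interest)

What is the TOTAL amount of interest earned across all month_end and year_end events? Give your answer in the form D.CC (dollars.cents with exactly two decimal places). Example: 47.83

Answer: 888.36

Derivation:
After 1 (month_end (apply 2% monthly interest)): balance=$2040.00 total_interest=$40.00
After 2 (month_end (apply 2% monthly interest)): balance=$2080.80 total_interest=$80.80
After 3 (month_end (apply 2% monthly interest)): balance=$2122.41 total_interest=$122.41
After 4 (withdraw($100)): balance=$2022.41 total_interest=$122.41
After 5 (deposit($50)): balance=$2072.41 total_interest=$122.41
After 6 (withdraw($50)): balance=$2022.41 total_interest=$122.41
After 7 (year_end (apply 10% annual interest)): balance=$2224.65 total_interest=$324.65
After 8 (year_end (apply 10% annual interest)): balance=$2447.11 total_interest=$547.11
After 9 (month_end (apply 2% monthly interest)): balance=$2496.05 total_interest=$596.05
After 10 (withdraw($100)): balance=$2396.05 total_interest=$596.05
After 11 (year_end (apply 10% annual interest)): balance=$2635.65 total_interest=$835.65
After 12 (month_end (apply 2% monthly interest)): balance=$2688.36 total_interest=$888.36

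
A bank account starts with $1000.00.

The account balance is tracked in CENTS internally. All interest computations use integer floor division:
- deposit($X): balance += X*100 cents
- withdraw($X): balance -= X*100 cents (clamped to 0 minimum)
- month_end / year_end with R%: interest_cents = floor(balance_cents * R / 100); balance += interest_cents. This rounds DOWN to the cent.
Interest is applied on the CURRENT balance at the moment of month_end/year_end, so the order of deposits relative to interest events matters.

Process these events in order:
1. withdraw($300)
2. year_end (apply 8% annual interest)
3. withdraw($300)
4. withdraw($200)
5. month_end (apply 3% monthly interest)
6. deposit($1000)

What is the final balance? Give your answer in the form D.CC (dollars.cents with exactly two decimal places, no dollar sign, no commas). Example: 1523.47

Answer: 1263.68

Derivation:
After 1 (withdraw($300)): balance=$700.00 total_interest=$0.00
After 2 (year_end (apply 8% annual interest)): balance=$756.00 total_interest=$56.00
After 3 (withdraw($300)): balance=$456.00 total_interest=$56.00
After 4 (withdraw($200)): balance=$256.00 total_interest=$56.00
After 5 (month_end (apply 3% monthly interest)): balance=$263.68 total_interest=$63.68
After 6 (deposit($1000)): balance=$1263.68 total_interest=$63.68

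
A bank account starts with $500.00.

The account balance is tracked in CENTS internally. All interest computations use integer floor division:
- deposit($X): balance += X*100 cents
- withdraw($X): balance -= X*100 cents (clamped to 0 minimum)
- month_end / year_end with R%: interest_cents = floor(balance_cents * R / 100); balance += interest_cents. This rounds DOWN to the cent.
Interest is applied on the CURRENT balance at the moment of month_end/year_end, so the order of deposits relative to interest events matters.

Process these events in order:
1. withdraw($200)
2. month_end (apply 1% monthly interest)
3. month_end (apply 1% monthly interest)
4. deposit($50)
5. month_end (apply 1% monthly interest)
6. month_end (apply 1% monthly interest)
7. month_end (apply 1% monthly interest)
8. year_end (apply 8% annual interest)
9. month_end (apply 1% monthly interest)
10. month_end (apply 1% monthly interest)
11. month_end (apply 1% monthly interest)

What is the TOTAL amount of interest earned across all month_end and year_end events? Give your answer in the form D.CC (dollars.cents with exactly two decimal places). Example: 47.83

Answer: 58.15

Derivation:
After 1 (withdraw($200)): balance=$300.00 total_interest=$0.00
After 2 (month_end (apply 1% monthly interest)): balance=$303.00 total_interest=$3.00
After 3 (month_end (apply 1% monthly interest)): balance=$306.03 total_interest=$6.03
After 4 (deposit($50)): balance=$356.03 total_interest=$6.03
After 5 (month_end (apply 1% monthly interest)): balance=$359.59 total_interest=$9.59
After 6 (month_end (apply 1% monthly interest)): balance=$363.18 total_interest=$13.18
After 7 (month_end (apply 1% monthly interest)): balance=$366.81 total_interest=$16.81
After 8 (year_end (apply 8% annual interest)): balance=$396.15 total_interest=$46.15
After 9 (month_end (apply 1% monthly interest)): balance=$400.11 total_interest=$50.11
After 10 (month_end (apply 1% monthly interest)): balance=$404.11 total_interest=$54.11
After 11 (month_end (apply 1% monthly interest)): balance=$408.15 total_interest=$58.15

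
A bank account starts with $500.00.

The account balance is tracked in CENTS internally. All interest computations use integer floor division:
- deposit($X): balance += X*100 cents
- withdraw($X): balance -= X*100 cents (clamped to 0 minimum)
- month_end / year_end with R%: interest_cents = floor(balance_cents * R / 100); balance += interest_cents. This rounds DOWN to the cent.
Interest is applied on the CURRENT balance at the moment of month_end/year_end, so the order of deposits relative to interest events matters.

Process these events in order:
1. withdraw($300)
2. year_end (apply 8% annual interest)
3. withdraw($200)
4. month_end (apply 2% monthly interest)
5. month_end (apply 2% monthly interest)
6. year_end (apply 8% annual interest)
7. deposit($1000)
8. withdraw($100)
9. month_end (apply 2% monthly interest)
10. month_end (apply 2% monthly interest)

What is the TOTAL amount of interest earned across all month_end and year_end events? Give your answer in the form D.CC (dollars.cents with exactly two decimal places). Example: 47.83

Answer: 55.04

Derivation:
After 1 (withdraw($300)): balance=$200.00 total_interest=$0.00
After 2 (year_end (apply 8% annual interest)): balance=$216.00 total_interest=$16.00
After 3 (withdraw($200)): balance=$16.00 total_interest=$16.00
After 4 (month_end (apply 2% monthly interest)): balance=$16.32 total_interest=$16.32
After 5 (month_end (apply 2% monthly interest)): balance=$16.64 total_interest=$16.64
After 6 (year_end (apply 8% annual interest)): balance=$17.97 total_interest=$17.97
After 7 (deposit($1000)): balance=$1017.97 total_interest=$17.97
After 8 (withdraw($100)): balance=$917.97 total_interest=$17.97
After 9 (month_end (apply 2% monthly interest)): balance=$936.32 total_interest=$36.32
After 10 (month_end (apply 2% monthly interest)): balance=$955.04 total_interest=$55.04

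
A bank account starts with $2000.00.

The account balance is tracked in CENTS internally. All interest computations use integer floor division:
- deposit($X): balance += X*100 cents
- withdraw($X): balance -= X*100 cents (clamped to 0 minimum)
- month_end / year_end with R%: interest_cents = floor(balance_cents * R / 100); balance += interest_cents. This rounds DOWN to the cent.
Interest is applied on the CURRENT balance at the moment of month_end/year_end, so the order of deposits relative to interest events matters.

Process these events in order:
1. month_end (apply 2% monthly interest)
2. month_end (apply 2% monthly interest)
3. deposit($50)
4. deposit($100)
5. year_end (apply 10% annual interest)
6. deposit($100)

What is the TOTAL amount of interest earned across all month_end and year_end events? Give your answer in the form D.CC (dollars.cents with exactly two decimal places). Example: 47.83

After 1 (month_end (apply 2% monthly interest)): balance=$2040.00 total_interest=$40.00
After 2 (month_end (apply 2% monthly interest)): balance=$2080.80 total_interest=$80.80
After 3 (deposit($50)): balance=$2130.80 total_interest=$80.80
After 4 (deposit($100)): balance=$2230.80 total_interest=$80.80
After 5 (year_end (apply 10% annual interest)): balance=$2453.88 total_interest=$303.88
After 6 (deposit($100)): balance=$2553.88 total_interest=$303.88

Answer: 303.88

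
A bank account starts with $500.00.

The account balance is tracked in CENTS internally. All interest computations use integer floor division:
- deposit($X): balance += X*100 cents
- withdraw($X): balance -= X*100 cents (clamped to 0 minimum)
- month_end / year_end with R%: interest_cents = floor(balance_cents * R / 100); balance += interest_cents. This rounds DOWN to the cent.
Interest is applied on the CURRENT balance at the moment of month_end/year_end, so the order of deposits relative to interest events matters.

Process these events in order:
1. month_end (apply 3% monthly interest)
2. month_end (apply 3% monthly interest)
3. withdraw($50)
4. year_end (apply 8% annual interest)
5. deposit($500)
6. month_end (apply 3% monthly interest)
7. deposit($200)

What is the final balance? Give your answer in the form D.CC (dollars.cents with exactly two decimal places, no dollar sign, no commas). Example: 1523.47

Answer: 1249.44

Derivation:
After 1 (month_end (apply 3% monthly interest)): balance=$515.00 total_interest=$15.00
After 2 (month_end (apply 3% monthly interest)): balance=$530.45 total_interest=$30.45
After 3 (withdraw($50)): balance=$480.45 total_interest=$30.45
After 4 (year_end (apply 8% annual interest)): balance=$518.88 total_interest=$68.88
After 5 (deposit($500)): balance=$1018.88 total_interest=$68.88
After 6 (month_end (apply 3% monthly interest)): balance=$1049.44 total_interest=$99.44
After 7 (deposit($200)): balance=$1249.44 total_interest=$99.44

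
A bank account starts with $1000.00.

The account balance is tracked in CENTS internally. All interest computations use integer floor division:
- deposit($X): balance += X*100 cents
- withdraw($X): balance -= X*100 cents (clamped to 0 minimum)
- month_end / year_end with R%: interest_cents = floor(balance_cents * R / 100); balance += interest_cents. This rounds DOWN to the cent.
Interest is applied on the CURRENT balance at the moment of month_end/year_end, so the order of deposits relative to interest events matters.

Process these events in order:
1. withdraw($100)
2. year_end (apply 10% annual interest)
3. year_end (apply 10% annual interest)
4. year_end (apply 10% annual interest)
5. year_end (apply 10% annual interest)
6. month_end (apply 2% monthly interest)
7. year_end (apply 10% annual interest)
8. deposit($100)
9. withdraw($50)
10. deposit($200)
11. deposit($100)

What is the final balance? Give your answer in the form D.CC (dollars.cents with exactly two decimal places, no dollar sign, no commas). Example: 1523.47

After 1 (withdraw($100)): balance=$900.00 total_interest=$0.00
After 2 (year_end (apply 10% annual interest)): balance=$990.00 total_interest=$90.00
After 3 (year_end (apply 10% annual interest)): balance=$1089.00 total_interest=$189.00
After 4 (year_end (apply 10% annual interest)): balance=$1197.90 total_interest=$297.90
After 5 (year_end (apply 10% annual interest)): balance=$1317.69 total_interest=$417.69
After 6 (month_end (apply 2% monthly interest)): balance=$1344.04 total_interest=$444.04
After 7 (year_end (apply 10% annual interest)): balance=$1478.44 total_interest=$578.44
After 8 (deposit($100)): balance=$1578.44 total_interest=$578.44
After 9 (withdraw($50)): balance=$1528.44 total_interest=$578.44
After 10 (deposit($200)): balance=$1728.44 total_interest=$578.44
After 11 (deposit($100)): balance=$1828.44 total_interest=$578.44

Answer: 1828.44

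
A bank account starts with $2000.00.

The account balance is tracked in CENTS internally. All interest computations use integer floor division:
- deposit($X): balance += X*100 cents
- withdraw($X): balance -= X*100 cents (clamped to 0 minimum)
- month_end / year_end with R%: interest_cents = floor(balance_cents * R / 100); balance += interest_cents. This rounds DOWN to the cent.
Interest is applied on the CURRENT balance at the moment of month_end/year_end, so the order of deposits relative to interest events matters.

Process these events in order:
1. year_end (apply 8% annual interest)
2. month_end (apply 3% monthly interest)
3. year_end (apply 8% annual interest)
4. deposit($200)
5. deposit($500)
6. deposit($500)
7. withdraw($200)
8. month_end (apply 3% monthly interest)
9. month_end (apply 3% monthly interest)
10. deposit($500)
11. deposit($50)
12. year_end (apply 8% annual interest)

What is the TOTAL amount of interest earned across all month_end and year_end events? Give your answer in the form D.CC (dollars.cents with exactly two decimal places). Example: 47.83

Answer: 942.80

Derivation:
After 1 (year_end (apply 8% annual interest)): balance=$2160.00 total_interest=$160.00
After 2 (month_end (apply 3% monthly interest)): balance=$2224.80 total_interest=$224.80
After 3 (year_end (apply 8% annual interest)): balance=$2402.78 total_interest=$402.78
After 4 (deposit($200)): balance=$2602.78 total_interest=$402.78
After 5 (deposit($500)): balance=$3102.78 total_interest=$402.78
After 6 (deposit($500)): balance=$3602.78 total_interest=$402.78
After 7 (withdraw($200)): balance=$3402.78 total_interest=$402.78
After 8 (month_end (apply 3% monthly interest)): balance=$3504.86 total_interest=$504.86
After 9 (month_end (apply 3% monthly interest)): balance=$3610.00 total_interest=$610.00
After 10 (deposit($500)): balance=$4110.00 total_interest=$610.00
After 11 (deposit($50)): balance=$4160.00 total_interest=$610.00
After 12 (year_end (apply 8% annual interest)): balance=$4492.80 total_interest=$942.80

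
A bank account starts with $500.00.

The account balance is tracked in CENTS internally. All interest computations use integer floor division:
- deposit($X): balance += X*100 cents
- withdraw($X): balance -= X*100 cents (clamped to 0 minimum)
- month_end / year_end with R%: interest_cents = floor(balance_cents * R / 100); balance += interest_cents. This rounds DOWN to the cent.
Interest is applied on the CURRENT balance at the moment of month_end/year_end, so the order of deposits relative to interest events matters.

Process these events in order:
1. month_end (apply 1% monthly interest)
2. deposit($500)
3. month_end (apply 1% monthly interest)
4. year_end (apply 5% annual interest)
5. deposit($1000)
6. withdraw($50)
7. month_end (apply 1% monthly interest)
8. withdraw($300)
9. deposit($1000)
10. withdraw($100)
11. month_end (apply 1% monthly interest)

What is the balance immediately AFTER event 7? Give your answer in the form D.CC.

After 1 (month_end (apply 1% monthly interest)): balance=$505.00 total_interest=$5.00
After 2 (deposit($500)): balance=$1005.00 total_interest=$5.00
After 3 (month_end (apply 1% monthly interest)): balance=$1015.05 total_interest=$15.05
After 4 (year_end (apply 5% annual interest)): balance=$1065.80 total_interest=$65.80
After 5 (deposit($1000)): balance=$2065.80 total_interest=$65.80
After 6 (withdraw($50)): balance=$2015.80 total_interest=$65.80
After 7 (month_end (apply 1% monthly interest)): balance=$2035.95 total_interest=$85.95

Answer: 2035.95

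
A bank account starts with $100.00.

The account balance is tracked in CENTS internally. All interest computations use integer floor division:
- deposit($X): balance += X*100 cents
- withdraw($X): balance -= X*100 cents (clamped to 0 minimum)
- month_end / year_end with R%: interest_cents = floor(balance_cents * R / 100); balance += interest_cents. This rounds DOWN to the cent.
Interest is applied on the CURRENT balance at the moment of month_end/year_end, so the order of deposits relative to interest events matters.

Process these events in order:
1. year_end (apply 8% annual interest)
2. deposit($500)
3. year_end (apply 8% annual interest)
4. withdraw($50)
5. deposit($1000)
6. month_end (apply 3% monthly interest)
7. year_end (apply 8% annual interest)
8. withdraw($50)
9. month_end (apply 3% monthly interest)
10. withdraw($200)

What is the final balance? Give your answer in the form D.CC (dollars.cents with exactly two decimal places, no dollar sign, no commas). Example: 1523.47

After 1 (year_end (apply 8% annual interest)): balance=$108.00 total_interest=$8.00
After 2 (deposit($500)): balance=$608.00 total_interest=$8.00
After 3 (year_end (apply 8% annual interest)): balance=$656.64 total_interest=$56.64
After 4 (withdraw($50)): balance=$606.64 total_interest=$56.64
After 5 (deposit($1000)): balance=$1606.64 total_interest=$56.64
After 6 (month_end (apply 3% monthly interest)): balance=$1654.83 total_interest=$104.83
After 7 (year_end (apply 8% annual interest)): balance=$1787.21 total_interest=$237.21
After 8 (withdraw($50)): balance=$1737.21 total_interest=$237.21
After 9 (month_end (apply 3% monthly interest)): balance=$1789.32 total_interest=$289.32
After 10 (withdraw($200)): balance=$1589.32 total_interest=$289.32

Answer: 1589.32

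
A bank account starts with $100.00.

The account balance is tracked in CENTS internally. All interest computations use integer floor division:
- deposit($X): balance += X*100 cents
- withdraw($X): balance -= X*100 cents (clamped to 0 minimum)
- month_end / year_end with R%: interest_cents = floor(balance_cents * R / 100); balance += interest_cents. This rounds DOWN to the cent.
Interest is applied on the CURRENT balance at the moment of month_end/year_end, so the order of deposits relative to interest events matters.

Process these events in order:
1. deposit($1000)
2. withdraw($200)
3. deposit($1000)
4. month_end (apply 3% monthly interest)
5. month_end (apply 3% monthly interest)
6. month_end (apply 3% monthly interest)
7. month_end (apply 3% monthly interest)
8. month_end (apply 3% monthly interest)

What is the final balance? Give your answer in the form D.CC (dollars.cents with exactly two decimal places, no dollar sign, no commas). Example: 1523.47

After 1 (deposit($1000)): balance=$1100.00 total_interest=$0.00
After 2 (withdraw($200)): balance=$900.00 total_interest=$0.00
After 3 (deposit($1000)): balance=$1900.00 total_interest=$0.00
After 4 (month_end (apply 3% monthly interest)): balance=$1957.00 total_interest=$57.00
After 5 (month_end (apply 3% monthly interest)): balance=$2015.71 total_interest=$115.71
After 6 (month_end (apply 3% monthly interest)): balance=$2076.18 total_interest=$176.18
After 7 (month_end (apply 3% monthly interest)): balance=$2138.46 total_interest=$238.46
After 8 (month_end (apply 3% monthly interest)): balance=$2202.61 total_interest=$302.61

Answer: 2202.61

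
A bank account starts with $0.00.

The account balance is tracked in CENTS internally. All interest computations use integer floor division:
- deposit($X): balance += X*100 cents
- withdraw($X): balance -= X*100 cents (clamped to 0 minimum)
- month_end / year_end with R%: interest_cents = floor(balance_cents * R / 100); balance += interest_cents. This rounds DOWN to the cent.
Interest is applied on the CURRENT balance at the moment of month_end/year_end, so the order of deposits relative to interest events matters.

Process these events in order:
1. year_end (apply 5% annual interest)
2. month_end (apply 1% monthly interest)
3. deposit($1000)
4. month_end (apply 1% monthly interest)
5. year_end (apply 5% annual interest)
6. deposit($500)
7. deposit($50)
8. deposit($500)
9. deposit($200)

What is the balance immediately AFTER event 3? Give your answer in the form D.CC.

Answer: 1000.00

Derivation:
After 1 (year_end (apply 5% annual interest)): balance=$0.00 total_interest=$0.00
After 2 (month_end (apply 1% monthly interest)): balance=$0.00 total_interest=$0.00
After 3 (deposit($1000)): balance=$1000.00 total_interest=$0.00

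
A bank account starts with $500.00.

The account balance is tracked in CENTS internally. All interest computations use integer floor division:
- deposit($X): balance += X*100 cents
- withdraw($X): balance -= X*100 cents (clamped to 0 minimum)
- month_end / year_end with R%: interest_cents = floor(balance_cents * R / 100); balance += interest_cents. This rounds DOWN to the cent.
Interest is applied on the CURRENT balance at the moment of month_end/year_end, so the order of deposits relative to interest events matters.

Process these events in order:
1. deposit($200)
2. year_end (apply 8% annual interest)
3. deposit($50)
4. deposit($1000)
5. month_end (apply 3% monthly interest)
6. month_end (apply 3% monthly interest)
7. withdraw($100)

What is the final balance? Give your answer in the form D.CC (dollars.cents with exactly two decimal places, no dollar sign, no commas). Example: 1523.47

After 1 (deposit($200)): balance=$700.00 total_interest=$0.00
After 2 (year_end (apply 8% annual interest)): balance=$756.00 total_interest=$56.00
After 3 (deposit($50)): balance=$806.00 total_interest=$56.00
After 4 (deposit($1000)): balance=$1806.00 total_interest=$56.00
After 5 (month_end (apply 3% monthly interest)): balance=$1860.18 total_interest=$110.18
After 6 (month_end (apply 3% monthly interest)): balance=$1915.98 total_interest=$165.98
After 7 (withdraw($100)): balance=$1815.98 total_interest=$165.98

Answer: 1815.98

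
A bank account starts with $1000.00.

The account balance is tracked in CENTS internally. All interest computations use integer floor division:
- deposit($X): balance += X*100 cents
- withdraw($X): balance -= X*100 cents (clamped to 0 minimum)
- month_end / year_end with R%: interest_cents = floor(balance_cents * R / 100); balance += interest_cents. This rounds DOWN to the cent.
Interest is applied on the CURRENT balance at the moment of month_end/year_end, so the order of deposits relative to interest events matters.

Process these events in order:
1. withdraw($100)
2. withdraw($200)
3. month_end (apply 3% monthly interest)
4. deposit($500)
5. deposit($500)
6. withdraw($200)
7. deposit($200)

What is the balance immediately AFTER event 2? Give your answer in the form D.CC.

Answer: 700.00

Derivation:
After 1 (withdraw($100)): balance=$900.00 total_interest=$0.00
After 2 (withdraw($200)): balance=$700.00 total_interest=$0.00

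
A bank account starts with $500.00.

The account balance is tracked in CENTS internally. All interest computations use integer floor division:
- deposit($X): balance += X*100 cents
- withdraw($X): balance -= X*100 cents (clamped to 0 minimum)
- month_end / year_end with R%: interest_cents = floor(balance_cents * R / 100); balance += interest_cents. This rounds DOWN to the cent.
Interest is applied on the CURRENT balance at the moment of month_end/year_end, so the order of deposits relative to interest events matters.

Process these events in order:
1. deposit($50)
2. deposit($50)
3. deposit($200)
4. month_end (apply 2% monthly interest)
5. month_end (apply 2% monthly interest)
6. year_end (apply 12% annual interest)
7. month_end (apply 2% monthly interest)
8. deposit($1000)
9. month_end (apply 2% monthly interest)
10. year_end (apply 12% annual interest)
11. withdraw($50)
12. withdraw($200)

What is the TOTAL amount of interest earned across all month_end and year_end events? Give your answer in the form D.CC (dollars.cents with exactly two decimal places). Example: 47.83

After 1 (deposit($50)): balance=$550.00 total_interest=$0.00
After 2 (deposit($50)): balance=$600.00 total_interest=$0.00
After 3 (deposit($200)): balance=$800.00 total_interest=$0.00
After 4 (month_end (apply 2% monthly interest)): balance=$816.00 total_interest=$16.00
After 5 (month_end (apply 2% monthly interest)): balance=$832.32 total_interest=$32.32
After 6 (year_end (apply 12% annual interest)): balance=$932.19 total_interest=$132.19
After 7 (month_end (apply 2% monthly interest)): balance=$950.83 total_interest=$150.83
After 8 (deposit($1000)): balance=$1950.83 total_interest=$150.83
After 9 (month_end (apply 2% monthly interest)): balance=$1989.84 total_interest=$189.84
After 10 (year_end (apply 12% annual interest)): balance=$2228.62 total_interest=$428.62
After 11 (withdraw($50)): balance=$2178.62 total_interest=$428.62
After 12 (withdraw($200)): balance=$1978.62 total_interest=$428.62

Answer: 428.62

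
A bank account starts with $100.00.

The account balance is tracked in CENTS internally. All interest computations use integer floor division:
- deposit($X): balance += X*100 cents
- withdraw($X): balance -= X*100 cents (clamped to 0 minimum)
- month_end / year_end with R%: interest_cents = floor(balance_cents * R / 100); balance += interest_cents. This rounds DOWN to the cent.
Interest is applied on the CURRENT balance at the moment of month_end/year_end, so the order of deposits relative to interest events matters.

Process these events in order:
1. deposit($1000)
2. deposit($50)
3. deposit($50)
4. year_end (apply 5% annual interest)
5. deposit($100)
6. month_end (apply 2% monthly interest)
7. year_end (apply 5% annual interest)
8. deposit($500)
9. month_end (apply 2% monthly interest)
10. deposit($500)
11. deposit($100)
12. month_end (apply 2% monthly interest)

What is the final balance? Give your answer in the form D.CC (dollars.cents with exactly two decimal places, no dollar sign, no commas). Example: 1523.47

Answer: 2647.60

Derivation:
After 1 (deposit($1000)): balance=$1100.00 total_interest=$0.00
After 2 (deposit($50)): balance=$1150.00 total_interest=$0.00
After 3 (deposit($50)): balance=$1200.00 total_interest=$0.00
After 4 (year_end (apply 5% annual interest)): balance=$1260.00 total_interest=$60.00
After 5 (deposit($100)): balance=$1360.00 total_interest=$60.00
After 6 (month_end (apply 2% monthly interest)): balance=$1387.20 total_interest=$87.20
After 7 (year_end (apply 5% annual interest)): balance=$1456.56 total_interest=$156.56
After 8 (deposit($500)): balance=$1956.56 total_interest=$156.56
After 9 (month_end (apply 2% monthly interest)): balance=$1995.69 total_interest=$195.69
After 10 (deposit($500)): balance=$2495.69 total_interest=$195.69
After 11 (deposit($100)): balance=$2595.69 total_interest=$195.69
After 12 (month_end (apply 2% monthly interest)): balance=$2647.60 total_interest=$247.60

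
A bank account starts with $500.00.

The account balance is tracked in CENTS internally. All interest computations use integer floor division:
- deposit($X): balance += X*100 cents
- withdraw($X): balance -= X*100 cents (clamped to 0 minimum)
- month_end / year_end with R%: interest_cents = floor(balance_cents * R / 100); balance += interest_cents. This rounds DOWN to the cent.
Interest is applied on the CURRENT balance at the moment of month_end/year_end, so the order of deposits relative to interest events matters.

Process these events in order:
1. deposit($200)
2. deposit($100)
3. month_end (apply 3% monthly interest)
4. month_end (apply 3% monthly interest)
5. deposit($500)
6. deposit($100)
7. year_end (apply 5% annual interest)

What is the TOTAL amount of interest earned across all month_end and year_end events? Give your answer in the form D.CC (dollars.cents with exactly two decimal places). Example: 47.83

After 1 (deposit($200)): balance=$700.00 total_interest=$0.00
After 2 (deposit($100)): balance=$800.00 total_interest=$0.00
After 3 (month_end (apply 3% monthly interest)): balance=$824.00 total_interest=$24.00
After 4 (month_end (apply 3% monthly interest)): balance=$848.72 total_interest=$48.72
After 5 (deposit($500)): balance=$1348.72 total_interest=$48.72
After 6 (deposit($100)): balance=$1448.72 total_interest=$48.72
After 7 (year_end (apply 5% annual interest)): balance=$1521.15 total_interest=$121.15

Answer: 121.15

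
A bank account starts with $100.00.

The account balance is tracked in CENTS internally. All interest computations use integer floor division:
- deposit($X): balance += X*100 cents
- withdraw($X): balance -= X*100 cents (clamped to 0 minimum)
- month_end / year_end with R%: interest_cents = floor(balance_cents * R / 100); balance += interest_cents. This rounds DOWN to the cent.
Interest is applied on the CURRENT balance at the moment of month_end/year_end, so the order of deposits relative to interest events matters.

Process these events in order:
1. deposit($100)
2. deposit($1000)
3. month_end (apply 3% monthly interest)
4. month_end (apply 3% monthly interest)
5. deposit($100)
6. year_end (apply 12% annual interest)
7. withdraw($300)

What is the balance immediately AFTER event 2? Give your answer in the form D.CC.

After 1 (deposit($100)): balance=$200.00 total_interest=$0.00
After 2 (deposit($1000)): balance=$1200.00 total_interest=$0.00

Answer: 1200.00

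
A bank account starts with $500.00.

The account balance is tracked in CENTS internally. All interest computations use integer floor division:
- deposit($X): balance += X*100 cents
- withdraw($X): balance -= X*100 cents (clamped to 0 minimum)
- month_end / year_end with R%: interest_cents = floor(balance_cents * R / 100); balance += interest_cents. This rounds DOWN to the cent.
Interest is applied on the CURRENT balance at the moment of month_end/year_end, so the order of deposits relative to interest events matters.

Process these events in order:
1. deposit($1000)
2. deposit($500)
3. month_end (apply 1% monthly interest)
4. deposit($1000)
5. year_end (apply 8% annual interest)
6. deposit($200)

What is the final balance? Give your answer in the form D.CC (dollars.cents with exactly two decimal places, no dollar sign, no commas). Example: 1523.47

Answer: 3461.60

Derivation:
After 1 (deposit($1000)): balance=$1500.00 total_interest=$0.00
After 2 (deposit($500)): balance=$2000.00 total_interest=$0.00
After 3 (month_end (apply 1% monthly interest)): balance=$2020.00 total_interest=$20.00
After 4 (deposit($1000)): balance=$3020.00 total_interest=$20.00
After 5 (year_end (apply 8% annual interest)): balance=$3261.60 total_interest=$261.60
After 6 (deposit($200)): balance=$3461.60 total_interest=$261.60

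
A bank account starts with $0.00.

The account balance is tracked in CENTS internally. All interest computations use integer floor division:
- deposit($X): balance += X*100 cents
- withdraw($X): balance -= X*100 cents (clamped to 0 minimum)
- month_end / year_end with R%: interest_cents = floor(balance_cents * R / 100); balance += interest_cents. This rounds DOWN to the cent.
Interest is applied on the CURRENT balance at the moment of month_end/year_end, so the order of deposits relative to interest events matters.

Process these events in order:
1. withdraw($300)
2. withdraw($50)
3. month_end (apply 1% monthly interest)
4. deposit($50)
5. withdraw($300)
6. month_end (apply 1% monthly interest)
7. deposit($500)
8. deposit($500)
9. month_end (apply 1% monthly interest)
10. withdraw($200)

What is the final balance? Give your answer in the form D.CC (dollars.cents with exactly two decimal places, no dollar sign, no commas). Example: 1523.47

Answer: 810.00

Derivation:
After 1 (withdraw($300)): balance=$0.00 total_interest=$0.00
After 2 (withdraw($50)): balance=$0.00 total_interest=$0.00
After 3 (month_end (apply 1% monthly interest)): balance=$0.00 total_interest=$0.00
After 4 (deposit($50)): balance=$50.00 total_interest=$0.00
After 5 (withdraw($300)): balance=$0.00 total_interest=$0.00
After 6 (month_end (apply 1% monthly interest)): balance=$0.00 total_interest=$0.00
After 7 (deposit($500)): balance=$500.00 total_interest=$0.00
After 8 (deposit($500)): balance=$1000.00 total_interest=$0.00
After 9 (month_end (apply 1% monthly interest)): balance=$1010.00 total_interest=$10.00
After 10 (withdraw($200)): balance=$810.00 total_interest=$10.00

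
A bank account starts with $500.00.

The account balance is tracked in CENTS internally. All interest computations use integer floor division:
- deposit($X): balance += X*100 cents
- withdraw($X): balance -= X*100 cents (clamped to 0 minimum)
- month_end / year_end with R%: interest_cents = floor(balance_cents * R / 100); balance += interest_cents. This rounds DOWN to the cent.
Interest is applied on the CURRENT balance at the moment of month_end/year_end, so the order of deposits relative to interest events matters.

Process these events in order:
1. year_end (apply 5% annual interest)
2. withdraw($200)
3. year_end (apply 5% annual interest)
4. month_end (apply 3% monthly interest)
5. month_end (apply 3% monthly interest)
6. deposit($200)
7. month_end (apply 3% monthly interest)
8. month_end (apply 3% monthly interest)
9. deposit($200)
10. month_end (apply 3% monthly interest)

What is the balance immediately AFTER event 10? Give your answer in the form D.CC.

After 1 (year_end (apply 5% annual interest)): balance=$525.00 total_interest=$25.00
After 2 (withdraw($200)): balance=$325.00 total_interest=$25.00
After 3 (year_end (apply 5% annual interest)): balance=$341.25 total_interest=$41.25
After 4 (month_end (apply 3% monthly interest)): balance=$351.48 total_interest=$51.48
After 5 (month_end (apply 3% monthly interest)): balance=$362.02 total_interest=$62.02
After 6 (deposit($200)): balance=$562.02 total_interest=$62.02
After 7 (month_end (apply 3% monthly interest)): balance=$578.88 total_interest=$78.88
After 8 (month_end (apply 3% monthly interest)): balance=$596.24 total_interest=$96.24
After 9 (deposit($200)): balance=$796.24 total_interest=$96.24
After 10 (month_end (apply 3% monthly interest)): balance=$820.12 total_interest=$120.12

Answer: 820.12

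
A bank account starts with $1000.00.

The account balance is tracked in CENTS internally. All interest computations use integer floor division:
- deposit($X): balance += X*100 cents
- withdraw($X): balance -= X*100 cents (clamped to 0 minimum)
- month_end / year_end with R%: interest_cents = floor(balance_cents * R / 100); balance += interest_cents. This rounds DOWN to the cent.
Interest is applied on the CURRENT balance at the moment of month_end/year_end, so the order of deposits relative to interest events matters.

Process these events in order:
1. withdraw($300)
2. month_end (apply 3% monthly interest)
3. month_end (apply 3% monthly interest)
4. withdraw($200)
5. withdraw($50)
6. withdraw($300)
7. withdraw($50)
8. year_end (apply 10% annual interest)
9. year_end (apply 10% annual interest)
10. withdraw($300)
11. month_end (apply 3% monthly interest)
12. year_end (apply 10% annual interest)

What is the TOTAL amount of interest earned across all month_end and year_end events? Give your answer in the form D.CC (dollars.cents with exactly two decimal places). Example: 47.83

Answer: 72.57

Derivation:
After 1 (withdraw($300)): balance=$700.00 total_interest=$0.00
After 2 (month_end (apply 3% monthly interest)): balance=$721.00 total_interest=$21.00
After 3 (month_end (apply 3% monthly interest)): balance=$742.63 total_interest=$42.63
After 4 (withdraw($200)): balance=$542.63 total_interest=$42.63
After 5 (withdraw($50)): balance=$492.63 total_interest=$42.63
After 6 (withdraw($300)): balance=$192.63 total_interest=$42.63
After 7 (withdraw($50)): balance=$142.63 total_interest=$42.63
After 8 (year_end (apply 10% annual interest)): balance=$156.89 total_interest=$56.89
After 9 (year_end (apply 10% annual interest)): balance=$172.57 total_interest=$72.57
After 10 (withdraw($300)): balance=$0.00 total_interest=$72.57
After 11 (month_end (apply 3% monthly interest)): balance=$0.00 total_interest=$72.57
After 12 (year_end (apply 10% annual interest)): balance=$0.00 total_interest=$72.57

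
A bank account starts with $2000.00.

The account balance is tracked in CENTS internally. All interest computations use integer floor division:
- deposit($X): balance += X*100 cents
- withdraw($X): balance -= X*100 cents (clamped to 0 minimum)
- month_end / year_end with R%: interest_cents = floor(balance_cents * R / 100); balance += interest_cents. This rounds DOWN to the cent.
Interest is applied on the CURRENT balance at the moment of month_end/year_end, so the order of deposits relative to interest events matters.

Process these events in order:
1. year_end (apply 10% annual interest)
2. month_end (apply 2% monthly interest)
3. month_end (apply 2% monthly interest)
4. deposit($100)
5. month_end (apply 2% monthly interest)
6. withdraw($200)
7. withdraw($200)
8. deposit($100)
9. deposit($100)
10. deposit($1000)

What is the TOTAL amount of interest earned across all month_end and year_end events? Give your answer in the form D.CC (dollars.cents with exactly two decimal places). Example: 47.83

After 1 (year_end (apply 10% annual interest)): balance=$2200.00 total_interest=$200.00
After 2 (month_end (apply 2% monthly interest)): balance=$2244.00 total_interest=$244.00
After 3 (month_end (apply 2% monthly interest)): balance=$2288.88 total_interest=$288.88
After 4 (deposit($100)): balance=$2388.88 total_interest=$288.88
After 5 (month_end (apply 2% monthly interest)): balance=$2436.65 total_interest=$336.65
After 6 (withdraw($200)): balance=$2236.65 total_interest=$336.65
After 7 (withdraw($200)): balance=$2036.65 total_interest=$336.65
After 8 (deposit($100)): balance=$2136.65 total_interest=$336.65
After 9 (deposit($100)): balance=$2236.65 total_interest=$336.65
After 10 (deposit($1000)): balance=$3236.65 total_interest=$336.65

Answer: 336.65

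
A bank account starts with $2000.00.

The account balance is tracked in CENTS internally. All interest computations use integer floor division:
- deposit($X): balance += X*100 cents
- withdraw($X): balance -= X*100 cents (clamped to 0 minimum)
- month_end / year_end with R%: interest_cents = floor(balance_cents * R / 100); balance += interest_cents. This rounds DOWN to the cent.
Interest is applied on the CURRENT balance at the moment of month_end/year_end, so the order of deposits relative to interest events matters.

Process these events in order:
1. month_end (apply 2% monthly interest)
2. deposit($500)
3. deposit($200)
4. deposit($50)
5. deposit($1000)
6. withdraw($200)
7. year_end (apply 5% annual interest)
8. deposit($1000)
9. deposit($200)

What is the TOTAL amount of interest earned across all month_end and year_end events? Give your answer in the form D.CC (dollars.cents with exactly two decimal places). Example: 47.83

After 1 (month_end (apply 2% monthly interest)): balance=$2040.00 total_interest=$40.00
After 2 (deposit($500)): balance=$2540.00 total_interest=$40.00
After 3 (deposit($200)): balance=$2740.00 total_interest=$40.00
After 4 (deposit($50)): balance=$2790.00 total_interest=$40.00
After 5 (deposit($1000)): balance=$3790.00 total_interest=$40.00
After 6 (withdraw($200)): balance=$3590.00 total_interest=$40.00
After 7 (year_end (apply 5% annual interest)): balance=$3769.50 total_interest=$219.50
After 8 (deposit($1000)): balance=$4769.50 total_interest=$219.50
After 9 (deposit($200)): balance=$4969.50 total_interest=$219.50

Answer: 219.50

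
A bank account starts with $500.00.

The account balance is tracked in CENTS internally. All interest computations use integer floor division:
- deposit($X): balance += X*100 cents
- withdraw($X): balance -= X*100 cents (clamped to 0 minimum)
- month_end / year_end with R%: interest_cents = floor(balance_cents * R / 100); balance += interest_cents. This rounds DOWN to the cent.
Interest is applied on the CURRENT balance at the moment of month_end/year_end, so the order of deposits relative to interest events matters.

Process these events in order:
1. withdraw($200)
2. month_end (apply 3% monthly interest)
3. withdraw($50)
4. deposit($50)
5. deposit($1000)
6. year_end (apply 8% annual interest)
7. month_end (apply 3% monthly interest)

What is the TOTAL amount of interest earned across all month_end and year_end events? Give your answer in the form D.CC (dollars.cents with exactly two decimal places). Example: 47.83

Answer: 156.13

Derivation:
After 1 (withdraw($200)): balance=$300.00 total_interest=$0.00
After 2 (month_end (apply 3% monthly interest)): balance=$309.00 total_interest=$9.00
After 3 (withdraw($50)): balance=$259.00 total_interest=$9.00
After 4 (deposit($50)): balance=$309.00 total_interest=$9.00
After 5 (deposit($1000)): balance=$1309.00 total_interest=$9.00
After 6 (year_end (apply 8% annual interest)): balance=$1413.72 total_interest=$113.72
After 7 (month_end (apply 3% monthly interest)): balance=$1456.13 total_interest=$156.13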